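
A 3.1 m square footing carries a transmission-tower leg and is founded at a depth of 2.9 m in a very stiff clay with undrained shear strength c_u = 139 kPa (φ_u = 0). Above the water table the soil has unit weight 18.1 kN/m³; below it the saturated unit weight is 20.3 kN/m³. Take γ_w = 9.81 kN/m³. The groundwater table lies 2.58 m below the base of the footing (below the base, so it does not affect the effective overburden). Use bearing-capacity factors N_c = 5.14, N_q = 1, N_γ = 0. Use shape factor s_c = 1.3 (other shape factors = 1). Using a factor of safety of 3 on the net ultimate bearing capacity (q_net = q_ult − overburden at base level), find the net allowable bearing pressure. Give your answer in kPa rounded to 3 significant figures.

q = γ·D_f = 18.1 × 2.9 = 52.49 kPa.
c·N_c·s_c = 139 × 5.14 × 1.3 = 928.8 kPa
q·N_q = 52.49 × 1 = 52.49 kPa
q_ult = 928.8 + 52.49 = 981.29 kPa.
q_net = 981.29 − 52.49 = 928.8 kPa.
q_all(net) = 928.8 / 3 = 309.6 kPa.

q_all(net) ≈ 310 kPa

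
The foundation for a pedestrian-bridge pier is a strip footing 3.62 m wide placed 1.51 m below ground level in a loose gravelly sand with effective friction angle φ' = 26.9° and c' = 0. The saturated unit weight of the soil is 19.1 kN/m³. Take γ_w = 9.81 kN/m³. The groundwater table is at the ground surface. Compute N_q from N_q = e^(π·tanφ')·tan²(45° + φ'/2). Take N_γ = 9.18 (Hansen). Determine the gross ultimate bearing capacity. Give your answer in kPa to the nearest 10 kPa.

tan26.9° = 0.5073, so N_q = e^(π×0.5073)·tan²(58.45°) = 4.923 × 2.653 = 13.06.
Water table at ground surface, so effective unit weight γ' = 19.1 − 9.81 = 9.29 kN/m³ is used throughout; overburden q = 9.29 × 1.51 = 14.028 kPa; the same γ' applies in the ½γBN_γ term.
Surcharge term q·N_q = 14.028 × 13.057 = 183.16 kPa; self-weight term 0.5·γ·B·N_γ = 0.5 × 9.29 × 3.62 × 9.18 = 154.36 kPa.
q_ult = 183.16 + 154.36 = 337.53 kPa.

q_ult ≈ 340 kPa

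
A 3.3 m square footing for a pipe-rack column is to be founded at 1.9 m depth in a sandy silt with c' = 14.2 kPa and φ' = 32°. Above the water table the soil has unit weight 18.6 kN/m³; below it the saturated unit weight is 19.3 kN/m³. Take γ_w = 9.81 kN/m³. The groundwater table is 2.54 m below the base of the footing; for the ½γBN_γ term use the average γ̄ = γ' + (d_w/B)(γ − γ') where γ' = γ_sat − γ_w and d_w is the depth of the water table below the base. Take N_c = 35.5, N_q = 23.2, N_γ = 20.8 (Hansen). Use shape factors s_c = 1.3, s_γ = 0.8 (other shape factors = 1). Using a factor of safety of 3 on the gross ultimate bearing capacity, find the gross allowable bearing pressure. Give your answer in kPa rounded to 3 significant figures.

q_all ≈ 643 kPa

q = γ·D_f = 18.6 × 1.9 = 35.34 kPa.
γ' = 9.49 kN/m³; averaging over the depth B below the base, γ̄ = γ' + (d_w/B)(γ − γ') = 16.502 kN/m³.
c·N_c·s_c = 14.2 × 35.5 × 1.3 = 655.33 kPa
q·N_q = 35.34 × 23.2 = 819.89 kPa
0.5·γ·B·N_γ·s_γ = 0.5 × 16.502 × 3.3 × 20.8 × 0.8 = 453.08 kPa
q_ult = 655.33 + 819.89 + 453.08 = 1928.3 kPa.
q_all = 1928.3 / 3 = 642.77 kPa.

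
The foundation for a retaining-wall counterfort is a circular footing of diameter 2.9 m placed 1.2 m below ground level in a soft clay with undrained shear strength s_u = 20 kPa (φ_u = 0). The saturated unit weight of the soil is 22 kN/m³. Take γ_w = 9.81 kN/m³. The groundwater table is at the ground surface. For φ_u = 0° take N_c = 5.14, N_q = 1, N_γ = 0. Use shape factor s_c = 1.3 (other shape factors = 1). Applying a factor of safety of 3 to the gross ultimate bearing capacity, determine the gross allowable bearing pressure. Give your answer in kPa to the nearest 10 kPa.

With the water table at the surface the whole profile is submerged: γ' = 22 − 9.81 = 12.19 kN/m³, so q = γ'·D_f = 14.628 kPa.
q_ult = c·N_c·s_c + q·N_q
     = 20 × 5.14 × 1.3 + 14.628 × 1
     = 133.64 + 14.628 = 148.27 kPa.
q_all = q_ult / FS = 148.27 / 3 = 49.423 kPa.

q_all ≈ 50 kPa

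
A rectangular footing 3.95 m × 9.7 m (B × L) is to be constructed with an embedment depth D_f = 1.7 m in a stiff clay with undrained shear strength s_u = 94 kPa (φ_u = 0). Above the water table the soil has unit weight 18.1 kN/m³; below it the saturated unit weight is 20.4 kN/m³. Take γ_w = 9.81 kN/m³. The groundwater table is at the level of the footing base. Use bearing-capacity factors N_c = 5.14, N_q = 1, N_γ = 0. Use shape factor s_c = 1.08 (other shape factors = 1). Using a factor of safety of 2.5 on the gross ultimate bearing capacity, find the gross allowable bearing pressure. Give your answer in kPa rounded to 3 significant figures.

q = γ·D_f = 18.1 × 1.7 = 30.77 kPa.
c·N_c·s_c = 94 × 5.14 × 1.08 = 521.81 kPa
q·N_q = 30.77 × 1 = 30.77 kPa
q_ult = 521.81 + 30.77 = 552.58 kPa.
q_all = 552.58 / 2.5 = 221.03 kPa.

q_all ≈ 221 kPa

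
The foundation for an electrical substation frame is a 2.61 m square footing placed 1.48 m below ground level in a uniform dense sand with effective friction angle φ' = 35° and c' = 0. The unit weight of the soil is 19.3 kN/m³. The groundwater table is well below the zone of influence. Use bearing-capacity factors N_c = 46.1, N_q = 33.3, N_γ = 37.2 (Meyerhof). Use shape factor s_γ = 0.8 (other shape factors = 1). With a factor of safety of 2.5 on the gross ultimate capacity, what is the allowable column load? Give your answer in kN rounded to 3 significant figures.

P_all ≈ 4630 kN

Overburden at base level: q = 19.3 × 1.48 = 28.564 kPa.
Surcharge term q·N_q = 28.564 × 33.3 = 951.18 kPa; self-weight term 0.5·γ·B·N_γ·s_γ = 0.5 × 19.3 × 2.61 × 37.2 × 0.8 = 749.55 kPa.
q_ult = 951.18 + 749.55 = 1700.7 kPa.
Gross allowable pressure q_all = 1700.7 / 2.5 = 680.29 kPa.
Footing area = 6.8121 m², so allowable column load = 680.29 × 6.8121 = 4634.2 kN.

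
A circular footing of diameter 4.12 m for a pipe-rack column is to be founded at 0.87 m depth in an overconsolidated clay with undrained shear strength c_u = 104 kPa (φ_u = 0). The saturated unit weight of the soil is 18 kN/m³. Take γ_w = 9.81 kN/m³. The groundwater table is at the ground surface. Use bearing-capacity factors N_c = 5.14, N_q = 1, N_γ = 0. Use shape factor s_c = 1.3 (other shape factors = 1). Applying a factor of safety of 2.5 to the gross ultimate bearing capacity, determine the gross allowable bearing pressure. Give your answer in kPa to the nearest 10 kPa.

q_all ≈ 280 kPa

γ' = 18 − 9.81 = 8.19 kN/m³ (submerged throughout). q = 8.19 × 0.87 = 7.1253 kPa.
c·N_c·s_c = 104 × 5.14 × 1.3 = 694.93 kPa
q·N_q = 7.1253 × 1 = 7.1253 kPa
q_ult = 694.93 + 7.1253 = 702.05 kPa.
q_all = q_ult / FS = 702.05 / 2.5 = 280.82 kPa.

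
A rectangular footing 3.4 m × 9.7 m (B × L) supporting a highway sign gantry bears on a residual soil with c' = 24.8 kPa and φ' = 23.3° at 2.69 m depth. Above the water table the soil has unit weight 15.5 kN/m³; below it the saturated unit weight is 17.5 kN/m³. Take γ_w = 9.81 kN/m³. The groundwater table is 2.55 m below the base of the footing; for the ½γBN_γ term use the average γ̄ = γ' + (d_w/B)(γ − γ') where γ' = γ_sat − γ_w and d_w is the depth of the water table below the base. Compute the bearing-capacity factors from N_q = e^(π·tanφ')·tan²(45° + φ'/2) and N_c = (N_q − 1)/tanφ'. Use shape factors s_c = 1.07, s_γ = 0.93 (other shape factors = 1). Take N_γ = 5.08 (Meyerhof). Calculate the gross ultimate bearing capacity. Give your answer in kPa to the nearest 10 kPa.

tan23.3° = 0.4307, so N_q = e^(π×0.4307)·tan²(56.65°) = 3.869 × 2.309 = 8.93.
N_c = (8.93 − 1)/tan23.3° = 18.42.
Effective surcharge at the founding depth q = γ·D_f = 15.5 × 2.69 = 41.695 kPa.
With d_w = 2.55 m < B, γ̄ = 7.69 + (2.55/3.4) × (15.5 − 7.69) = 13.547 kN/m³.
q_ult = c·N_c·s_c + q·N_q + 0.5·γ·B·N_γ·s_γ
     = 24.8 × 18.419 × 1.07 + 41.695 × 8.9325 + 0.5 × 13.547 × 3.4 × 5.08 × 0.93
     = 488.77 + 372.44 + 108.81 = 970.02 kPa.

q_ult ≈ 970 kPa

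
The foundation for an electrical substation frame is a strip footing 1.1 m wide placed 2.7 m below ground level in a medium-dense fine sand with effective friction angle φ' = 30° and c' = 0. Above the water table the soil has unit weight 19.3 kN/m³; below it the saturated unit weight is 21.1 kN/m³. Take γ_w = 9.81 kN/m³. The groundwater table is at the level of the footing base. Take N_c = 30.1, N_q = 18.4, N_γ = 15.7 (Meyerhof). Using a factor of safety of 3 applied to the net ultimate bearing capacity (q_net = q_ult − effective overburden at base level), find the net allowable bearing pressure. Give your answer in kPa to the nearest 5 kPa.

q_all(net) ≈ 335 kPa

Overburden at base level: q = 19.3 × 2.7 = 52.11 kPa.
Below the base the soil is submerged, so the ½γBN_γ term uses γ' = 21.1 − 9.81 = 11.29 kN/m³.
Surcharge term q·N_q = 52.11 × 18.4 = 958.82 kPa; self-weight term 0.5·γ·B·N_γ = 0.5 × 11.29 × 1.1 × 15.7 = 97.489 kPa.
q_ult = 958.82 + 97.489 = 1056.3 kPa.
Net ultimate: q_net = 1056.3 − 52.11 = 1004.2 kPa.
q_all(net) = 1004.2 / 3 = 334.73 kPa.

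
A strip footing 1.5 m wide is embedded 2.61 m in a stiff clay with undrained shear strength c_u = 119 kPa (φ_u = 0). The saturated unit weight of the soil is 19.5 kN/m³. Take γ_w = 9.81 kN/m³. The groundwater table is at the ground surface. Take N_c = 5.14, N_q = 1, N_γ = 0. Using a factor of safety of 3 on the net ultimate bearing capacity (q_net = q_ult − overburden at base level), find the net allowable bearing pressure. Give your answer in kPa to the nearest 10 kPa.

γ' = 19.5 − 9.81 = 9.69 kN/m³ (submerged throughout). q = 9.69 × 2.61 = 25.291 kPa.
c·N_c = 119 × 5.14 = 611.66 kPa
q·N_q = 25.291 × 1 = 25.291 kPa
q_ult = 611.66 + 25.291 = 636.95 kPa.
q_net = 636.95 − 25.291 = 611.66 kPa.
q_all(net) = 611.66 / 3 = 203.89 kPa.

q_all(net) ≈ 200 kPa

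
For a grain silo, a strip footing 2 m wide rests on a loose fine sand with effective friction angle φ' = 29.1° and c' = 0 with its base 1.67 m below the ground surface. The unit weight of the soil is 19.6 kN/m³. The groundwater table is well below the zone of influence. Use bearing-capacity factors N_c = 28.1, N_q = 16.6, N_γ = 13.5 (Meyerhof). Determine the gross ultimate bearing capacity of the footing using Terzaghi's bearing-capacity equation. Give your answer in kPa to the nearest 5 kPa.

q_ult ≈ 810 kPa

Effective surcharge at the founding depth q = γ·D_f = 19.6 × 1.67 = 32.732 kPa.
q_ult = q·N_q + 0.5·γ·B·N_γ
     = 32.732 × 16.6 + 0.5 × 19.6 × 2 × 13.5
     = 543.35 + 264.6 = 807.95 kPa.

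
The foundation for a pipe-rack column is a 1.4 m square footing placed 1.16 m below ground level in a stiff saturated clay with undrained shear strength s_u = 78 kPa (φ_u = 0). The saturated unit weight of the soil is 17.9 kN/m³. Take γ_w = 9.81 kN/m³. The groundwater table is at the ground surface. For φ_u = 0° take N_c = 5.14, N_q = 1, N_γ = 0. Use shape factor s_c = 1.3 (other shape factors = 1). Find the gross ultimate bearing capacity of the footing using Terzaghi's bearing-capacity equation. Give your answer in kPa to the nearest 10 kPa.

q_ult ≈ 530 kPa

Water table at ground surface, so effective unit weight γ' = 17.9 − 9.81 = 8.09 kN/m³ is used throughout; overburden q = 8.09 × 1.16 = 9.3844 kPa.
Cohesion term c·N_c·s_c = 78 × 5.14 × 1.3 = 521.2 kPa; surcharge term q·N_q = 9.3844 × 1 = 9.3844 kPa.
q_ult = 521.2 + 9.3844 = 530.58 kPa.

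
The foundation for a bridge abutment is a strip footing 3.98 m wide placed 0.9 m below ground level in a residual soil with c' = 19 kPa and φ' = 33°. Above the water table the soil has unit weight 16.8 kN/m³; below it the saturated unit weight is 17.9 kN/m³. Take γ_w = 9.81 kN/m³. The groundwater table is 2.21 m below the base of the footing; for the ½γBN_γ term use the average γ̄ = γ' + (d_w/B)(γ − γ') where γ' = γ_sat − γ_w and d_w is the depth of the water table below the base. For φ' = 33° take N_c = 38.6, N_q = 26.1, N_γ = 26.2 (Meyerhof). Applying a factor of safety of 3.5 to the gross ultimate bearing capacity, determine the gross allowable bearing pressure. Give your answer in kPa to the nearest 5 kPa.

Overburden at base level: q = 16.8 × 0.9 = 15.12 kPa.
The water table is 2.21 m below the base (< B = 3.98 m), so the ½γBN_γ term uses γ̄ = γ' + (d_w/B)(γ − γ') = 8.09 + (2.21/3.98)(16.8 − 8.09) = 12.926 kN/m³.
Cohesion term c·N_c = 19 × 38.6 = 733.4 kPa; surcharge term q·N_q = 15.12 × 26.1 = 394.63 kPa; self-weight term 0.5·γ·B·N_γ = 0.5 × 12.926 × 3.98 × 26.2 = 673.96 kPa.
q_ult = 733.4 + 394.63 + 673.96 = 1802 kPa.
q_all = q_ult / FS = 1802 / 3.5 = 514.85 kPa.

q_all ≈ 515 kPa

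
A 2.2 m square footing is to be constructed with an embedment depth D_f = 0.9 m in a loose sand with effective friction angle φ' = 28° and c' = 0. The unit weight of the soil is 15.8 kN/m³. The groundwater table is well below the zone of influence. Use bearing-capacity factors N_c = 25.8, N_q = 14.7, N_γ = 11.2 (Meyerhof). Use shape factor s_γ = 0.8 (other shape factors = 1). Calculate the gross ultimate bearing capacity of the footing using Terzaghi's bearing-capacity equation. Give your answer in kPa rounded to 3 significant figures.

Overburden at base level: q = 15.8 × 0.9 = 14.22 kPa.
Surcharge term q·N_q = 14.22 × 14.7 = 209.03 kPa; self-weight term 0.5·γ·B·N_γ·s_γ = 0.5 × 15.8 × 2.2 × 11.2 × 0.8 = 155.72 kPa.
q_ult = 209.03 + 155.72 = 364.76 kPa.

q_ult ≈ 365 kPa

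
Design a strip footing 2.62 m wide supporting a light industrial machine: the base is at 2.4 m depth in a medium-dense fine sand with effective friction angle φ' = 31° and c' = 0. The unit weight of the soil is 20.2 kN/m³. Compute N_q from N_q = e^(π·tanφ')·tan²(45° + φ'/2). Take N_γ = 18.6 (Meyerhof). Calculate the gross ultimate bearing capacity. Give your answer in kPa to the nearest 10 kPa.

tan31° = 0.6009, so N_q = e^(π×0.6009)·tan²(60.5°) = 6.604 × 3.124 = 20.63.
Effective surcharge at the founding depth q = γ·D_f = 20.2 × 2.4 = 48.48 kPa.
q_ult = q·N_q + 0.5·γ·B·N_γ
     = 48.48 × 20.631 + 0.5 × 20.2 × 2.62 × 18.6
     = 1000.2 + 492.19 = 1492.4 kPa.

q_ult ≈ 1490 kPa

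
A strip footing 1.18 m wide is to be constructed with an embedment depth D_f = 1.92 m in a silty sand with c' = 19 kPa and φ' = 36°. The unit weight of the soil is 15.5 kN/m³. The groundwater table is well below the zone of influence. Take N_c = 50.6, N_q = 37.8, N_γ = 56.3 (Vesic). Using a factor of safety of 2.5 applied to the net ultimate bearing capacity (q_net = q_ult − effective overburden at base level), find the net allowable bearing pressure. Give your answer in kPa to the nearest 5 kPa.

Overburden at base level: q = 15.5 × 1.92 = 29.76 kPa.
Cohesion term c·N_c = 19 × 50.6 = 961.4 kPa; surcharge term q·N_q = 29.76 × 37.8 = 1124.9 kPa; self-weight term 0.5·γ·B·N_γ = 0.5 × 15.5 × 1.18 × 56.3 = 514.86 kPa.
q_ult = 961.4 + 1124.9 + 514.86 = 2601.2 kPa.
Net ultimate: q_net = 2601.2 − 29.76 = 2571.4 kPa.
q_all(net) = 2571.4 / 2.5 = 1028.6 kPa.

q_all(net) ≈ 1030 kPa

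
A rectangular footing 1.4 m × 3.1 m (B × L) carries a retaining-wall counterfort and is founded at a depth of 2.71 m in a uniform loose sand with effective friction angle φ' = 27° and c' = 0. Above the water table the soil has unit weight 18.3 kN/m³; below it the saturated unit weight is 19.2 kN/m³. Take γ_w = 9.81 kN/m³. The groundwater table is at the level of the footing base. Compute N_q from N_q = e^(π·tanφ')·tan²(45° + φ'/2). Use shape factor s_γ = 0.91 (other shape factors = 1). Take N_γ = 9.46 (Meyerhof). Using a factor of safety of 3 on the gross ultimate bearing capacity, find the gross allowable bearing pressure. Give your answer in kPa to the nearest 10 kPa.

q_all ≈ 240 kPa

N_q = e^(π·tan27°)·tan²(58.5°) = 13.2.
q = γ·D_f = 18.3 × 2.71 = 49.593 kPa.
For the ½γBN_γ term take γ' = 19.2 − 9.81 = 9.39 kN/m³ (soil below base is submerged).
q·N_q = 49.593 × 13.199 = 654.59 kPa
0.5·γ·B·N_γ·s_γ = 0.5 × 9.39 × 1.4 × 9.46 × 0.91 = 56.584 kPa
q_ult = 654.59 + 56.584 = 711.17 kPa.
q_all = 711.17 / 3 = 237.06 kPa.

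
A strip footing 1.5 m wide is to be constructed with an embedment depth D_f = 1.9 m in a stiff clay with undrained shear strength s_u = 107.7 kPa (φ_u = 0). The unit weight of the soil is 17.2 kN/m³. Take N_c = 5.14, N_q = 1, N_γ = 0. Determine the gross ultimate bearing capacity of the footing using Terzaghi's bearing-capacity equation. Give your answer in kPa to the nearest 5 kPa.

Overburden at base level: q = 17.2 × 1.9 = 32.68 kPa.
Cohesion term c·N_c = 107.7 × 5.14 = 553.58 kPa; surcharge term q·N_q = 32.68 × 1 = 32.68 kPa.
q_ult = 553.58 + 32.68 = 586.26 kPa.

q_ult ≈ 585 kPa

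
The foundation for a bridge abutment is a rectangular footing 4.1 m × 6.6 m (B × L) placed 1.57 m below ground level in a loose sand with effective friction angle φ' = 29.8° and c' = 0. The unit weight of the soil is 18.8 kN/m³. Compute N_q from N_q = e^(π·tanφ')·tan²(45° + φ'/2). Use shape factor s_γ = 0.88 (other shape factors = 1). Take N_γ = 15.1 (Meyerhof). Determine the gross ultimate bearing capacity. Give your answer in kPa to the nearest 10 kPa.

q_ult ≈ 1040 kPa

tan29.8° = 0.5727, so N_q = e^(π×0.5727)·tan²(59.9°) = 6.045 × 2.976 = 17.99.
Overburden at base level: q = 18.8 × 1.57 = 29.516 kPa.
Surcharge term q·N_q = 29.516 × 17.989 = 530.97 kPa; self-weight term 0.5·γ·B·N_γ·s_γ = 0.5 × 18.8 × 4.1 × 15.1 × 0.88 = 512.12 kPa.
q_ult = 530.97 + 512.12 = 1043.1 kPa.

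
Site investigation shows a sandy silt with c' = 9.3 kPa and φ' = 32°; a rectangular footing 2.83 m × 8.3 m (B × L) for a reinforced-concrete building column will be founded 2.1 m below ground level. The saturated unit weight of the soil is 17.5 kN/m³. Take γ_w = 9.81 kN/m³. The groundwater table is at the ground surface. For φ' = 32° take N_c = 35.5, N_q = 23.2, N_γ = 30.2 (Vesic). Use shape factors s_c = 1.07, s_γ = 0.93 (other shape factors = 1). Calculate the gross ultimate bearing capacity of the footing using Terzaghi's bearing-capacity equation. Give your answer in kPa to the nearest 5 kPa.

With the water table at the surface the whole profile is submerged: γ' = 17.5 − 9.81 = 7.69 kN/m³, so q = γ'·D_f = 16.149 kPa; the same γ' applies in the ½γBN_γ term.
q_ult = c·N_c·s_c + q·N_q + 0.5·γ·B·N_γ·s_γ
     = 9.3 × 35.5 × 1.07 + 16.149 × 23.2 + 0.5 × 7.69 × 2.83 × 30.2 × 0.93
     = 353.26 + 374.66 + 305.61 = 1033.5 kPa.

q_ult ≈ 1035 kPa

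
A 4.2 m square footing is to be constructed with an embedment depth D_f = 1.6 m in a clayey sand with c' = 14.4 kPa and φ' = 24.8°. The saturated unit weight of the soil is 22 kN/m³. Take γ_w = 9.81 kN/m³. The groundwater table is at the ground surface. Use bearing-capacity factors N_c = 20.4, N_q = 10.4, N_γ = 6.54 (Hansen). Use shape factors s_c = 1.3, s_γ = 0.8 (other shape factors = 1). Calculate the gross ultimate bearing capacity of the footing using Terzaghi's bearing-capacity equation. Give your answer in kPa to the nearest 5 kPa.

With the water table at the surface the whole profile is submerged: γ' = 22 − 9.81 = 12.19 kN/m³, so q = γ'·D_f = 19.504 kPa; the same γ' applies in the ½γBN_γ term.
q_ult = c·N_c·s_c + q·N_q + 0.5·γ·B·N_γ·s_γ
     = 14.4 × 20.4 × 1.3 + 19.504 × 10.4 + 0.5 × 12.19 × 4.2 × 6.54 × 0.8
     = 381.89 + 202.84 + 133.93 = 718.66 kPa.

q_ult ≈ 720 kPa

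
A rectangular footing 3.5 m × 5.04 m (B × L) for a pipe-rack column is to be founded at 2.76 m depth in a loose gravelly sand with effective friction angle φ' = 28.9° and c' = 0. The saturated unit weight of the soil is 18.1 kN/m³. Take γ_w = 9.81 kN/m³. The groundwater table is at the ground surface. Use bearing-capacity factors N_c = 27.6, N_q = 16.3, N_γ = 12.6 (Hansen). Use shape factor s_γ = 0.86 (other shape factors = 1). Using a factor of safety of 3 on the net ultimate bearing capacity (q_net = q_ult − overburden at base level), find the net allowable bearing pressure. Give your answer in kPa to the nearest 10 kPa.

q_all(net) ≈ 170 kPa

With the water table at the surface the whole profile is submerged: γ' = 18.1 − 9.81 = 8.29 kN/m³, so q = γ'·D_f = 22.88 kPa; the same γ' applies in the ½γBN_γ term.
q_ult = q·N_q + 0.5·γ·B·N_γ·s_γ
     = 22.88 × 16.3 + 0.5 × 8.29 × 3.5 × 12.6 × 0.86
     = 372.95 + 157.2 = 530.15 kPa.
q_net = 530.15 − 22.88 = 507.27 kPa.
q_all(net) = 507.27 / 3 = 169.09 kPa.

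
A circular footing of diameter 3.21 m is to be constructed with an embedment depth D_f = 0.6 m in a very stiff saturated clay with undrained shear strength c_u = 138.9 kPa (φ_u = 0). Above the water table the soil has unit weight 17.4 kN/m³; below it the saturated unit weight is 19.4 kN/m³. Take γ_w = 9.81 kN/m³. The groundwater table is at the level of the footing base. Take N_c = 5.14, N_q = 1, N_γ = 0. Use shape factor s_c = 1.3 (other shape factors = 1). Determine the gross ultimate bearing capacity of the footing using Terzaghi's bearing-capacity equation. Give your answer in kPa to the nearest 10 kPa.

q = γ·D_f = 17.4 × 0.6 = 10.44 kPa.
c·N_c·s_c = 138.9 × 5.14 × 1.3 = 928.13 kPa
q·N_q = 10.44 × 1 = 10.44 kPa
q_ult = 928.13 + 10.44 = 938.57 kPa.

q_ult ≈ 940 kPa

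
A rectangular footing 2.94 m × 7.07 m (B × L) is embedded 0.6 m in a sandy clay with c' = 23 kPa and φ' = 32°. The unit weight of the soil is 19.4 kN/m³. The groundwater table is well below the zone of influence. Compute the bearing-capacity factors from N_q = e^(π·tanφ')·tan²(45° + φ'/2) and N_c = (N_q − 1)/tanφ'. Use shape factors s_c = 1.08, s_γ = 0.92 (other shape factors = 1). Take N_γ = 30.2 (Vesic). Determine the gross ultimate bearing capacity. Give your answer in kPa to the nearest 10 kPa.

q_ult ≈ 1940 kPa

tan32° = 0.6249, so N_q = e^(π×0.6249)·tan²(61°) = 7.121 × 3.255 = 23.18.
N_c = (23.18 − 1)/tan32° = 35.49.
Effective surcharge at the founding depth q = γ·D_f = 19.4 × 0.6 = 11.64 kPa.
q_ult = c·N_c·s_c + q·N_q + 0.5·γ·B·N_γ·s_γ
     = 23 × 35.49 × 1.08 + 11.64 × 23.177 + 0.5 × 19.4 × 2.94 × 30.2 × 0.92
     = 881.58 + 269.78 + 792.34 = 1943.7 kPa.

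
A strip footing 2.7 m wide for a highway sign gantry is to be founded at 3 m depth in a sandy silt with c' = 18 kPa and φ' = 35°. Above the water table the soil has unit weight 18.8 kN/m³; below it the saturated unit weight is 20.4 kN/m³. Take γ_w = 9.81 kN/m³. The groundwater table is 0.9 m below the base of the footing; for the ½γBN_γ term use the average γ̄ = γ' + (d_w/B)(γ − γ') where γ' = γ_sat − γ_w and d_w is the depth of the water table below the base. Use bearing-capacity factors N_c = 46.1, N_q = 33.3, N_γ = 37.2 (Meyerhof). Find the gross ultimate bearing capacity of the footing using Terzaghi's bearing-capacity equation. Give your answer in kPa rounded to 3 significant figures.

Effective surcharge at the founding depth q = γ·D_f = 18.8 × 3 = 56.4 kPa.
With d_w = 0.9 m < B, γ̄ = 10.59 + (0.9/2.7) × (18.8 − 10.59) = 13.327 kN/m³.
q_ult = c·N_c + q·N_q + 0.5·γ·B·N_γ
     = 18 × 46.1 + 56.4 × 33.3 + 0.5 × 13.327 × 2.7 × 37.2
     = 829.8 + 1878.1 + 669.27 = 3377.2 kPa.

q_ult ≈ 3380 kPa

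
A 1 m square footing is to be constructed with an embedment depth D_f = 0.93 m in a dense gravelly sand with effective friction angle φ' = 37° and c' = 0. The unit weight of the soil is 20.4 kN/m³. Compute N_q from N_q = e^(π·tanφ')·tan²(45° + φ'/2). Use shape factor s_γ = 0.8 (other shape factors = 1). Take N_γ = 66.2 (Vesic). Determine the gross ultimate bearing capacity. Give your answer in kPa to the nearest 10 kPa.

tan37° = 0.7536, so N_q = e^(π×0.7536)·tan²(63.5°) = 10.669 × 4.023 = 42.92.
Effective surcharge at the founding depth q = γ·D_f = 20.4 × 0.93 = 18.972 kPa.
q_ult = q·N_q + 0.5·γ·B·N_γ·s_γ
     = 18.972 × 42.92 + 0.5 × 20.4 × 1 × 66.2 × 0.8
     = 814.28 + 540.19 = 1354.5 kPa.

q_ult ≈ 1350 kPa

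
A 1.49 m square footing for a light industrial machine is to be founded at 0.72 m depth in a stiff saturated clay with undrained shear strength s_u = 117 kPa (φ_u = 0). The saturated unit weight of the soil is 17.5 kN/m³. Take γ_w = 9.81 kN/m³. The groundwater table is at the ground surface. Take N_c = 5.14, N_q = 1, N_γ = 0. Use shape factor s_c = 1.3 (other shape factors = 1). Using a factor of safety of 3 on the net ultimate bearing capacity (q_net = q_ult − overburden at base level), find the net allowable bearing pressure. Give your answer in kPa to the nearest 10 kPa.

Water table at ground surface, so effective unit weight γ' = 17.5 − 9.81 = 7.69 kN/m³ is used throughout; overburden q = 7.69 × 0.72 = 5.5368 kPa.
Cohesion term c·N_c·s_c = 117 × 5.14 × 1.3 = 781.79 kPa; surcharge term q·N_q = 5.5368 × 1 = 5.5368 kPa.
q_ult = 781.79 + 5.5368 = 787.33 kPa.
q_net = 787.33 − 5.5368 = 781.79 kPa.
q_all(net) = 781.79 / 3 = 260.6 kPa.

q_all(net) ≈ 260 kPa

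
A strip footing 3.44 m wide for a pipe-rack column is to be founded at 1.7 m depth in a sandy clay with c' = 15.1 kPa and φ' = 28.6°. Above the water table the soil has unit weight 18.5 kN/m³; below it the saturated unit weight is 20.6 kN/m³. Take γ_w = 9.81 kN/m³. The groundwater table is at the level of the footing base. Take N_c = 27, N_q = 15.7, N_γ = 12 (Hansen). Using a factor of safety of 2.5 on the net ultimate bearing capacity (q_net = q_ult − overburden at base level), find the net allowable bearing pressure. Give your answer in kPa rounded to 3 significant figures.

q = γ·D_f = 18.5 × 1.7 = 31.45 kPa.
For the ½γBN_γ term take γ' = 20.6 − 9.81 = 10.79 kN/m³ (soil below base is submerged).
c·N_c = 15.1 × 27 = 407.7 kPa
q·N_q = 31.45 × 15.7 = 493.76 kPa
0.5·γ·B·N_γ = 0.5 × 10.79 × 3.44 × 12 = 222.71 kPa
q_ult = 407.7 + 493.76 + 222.71 = 1124.2 kPa.
q_net = 1124.2 − 31.45 = 1092.7 kPa.
q_all(net) = 1092.7 / 2.5 = 437.09 kPa.

q_all(net) ≈ 437 kPa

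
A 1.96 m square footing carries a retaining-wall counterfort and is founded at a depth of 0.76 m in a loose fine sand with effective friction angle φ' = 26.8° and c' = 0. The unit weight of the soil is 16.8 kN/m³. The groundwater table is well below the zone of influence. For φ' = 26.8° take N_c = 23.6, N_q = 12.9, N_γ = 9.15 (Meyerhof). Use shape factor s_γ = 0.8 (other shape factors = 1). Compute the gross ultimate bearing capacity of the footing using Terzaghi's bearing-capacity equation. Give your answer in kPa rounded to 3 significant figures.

q_ult ≈ 285 kPa

Overburden at base level: q = 16.8 × 0.76 = 12.768 kPa.
Surcharge term q·N_q = 12.768 × 12.9 = 164.71 kPa; self-weight term 0.5·γ·B·N_γ·s_γ = 0.5 × 16.8 × 1.96 × 9.15 × 0.8 = 120.52 kPa.
q_ult = 164.71 + 120.52 = 285.22 kPa.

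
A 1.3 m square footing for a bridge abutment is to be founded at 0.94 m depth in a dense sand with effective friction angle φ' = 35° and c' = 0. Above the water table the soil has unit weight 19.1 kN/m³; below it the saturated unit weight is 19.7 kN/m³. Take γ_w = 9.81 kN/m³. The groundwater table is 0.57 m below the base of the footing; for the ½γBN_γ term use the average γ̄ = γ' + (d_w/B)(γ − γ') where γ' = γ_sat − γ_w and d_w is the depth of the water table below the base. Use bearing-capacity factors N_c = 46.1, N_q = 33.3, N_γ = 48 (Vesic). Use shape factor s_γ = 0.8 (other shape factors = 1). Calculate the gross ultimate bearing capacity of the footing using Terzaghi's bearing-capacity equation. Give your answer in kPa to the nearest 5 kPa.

q_ult ≈ 945 kPa

q = γ·D_f = 19.1 × 0.94 = 17.954 kPa.
γ' = 9.89 kN/m³; averaging over the depth B below the base, γ̄ = γ' + (d_w/B)(γ − γ') = 13.928 kN/m³.
q·N_q = 17.954 × 33.3 = 597.87 kPa
0.5·γ·B·N_γ·s_γ = 0.5 × 13.928 × 1.3 × 48 × 0.8 = 347.65 kPa
q_ult = 597.87 + 347.65 = 945.52 kPa.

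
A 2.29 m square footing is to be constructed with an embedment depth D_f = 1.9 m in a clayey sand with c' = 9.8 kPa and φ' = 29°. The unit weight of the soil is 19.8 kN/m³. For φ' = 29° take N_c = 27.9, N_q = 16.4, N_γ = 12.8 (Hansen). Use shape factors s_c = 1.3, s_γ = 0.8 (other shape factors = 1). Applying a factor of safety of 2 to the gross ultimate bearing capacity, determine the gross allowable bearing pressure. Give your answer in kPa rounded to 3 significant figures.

Effective surcharge at the founding depth q = γ·D_f = 19.8 × 1.9 = 37.62 kPa.
q_ult = c·N_c·s_c + q·N_q + 0.5·γ·B·N_γ·s_γ
     = 9.8 × 27.9 × 1.3 + 37.62 × 16.4 + 0.5 × 19.8 × 2.29 × 12.8 × 0.8
     = 355.45 + 616.97 + 232.15 = 1204.6 kPa.
q_all = q_ult / FS = 1204.6 / 2 = 602.28 kPa.

q_all ≈ 602 kPa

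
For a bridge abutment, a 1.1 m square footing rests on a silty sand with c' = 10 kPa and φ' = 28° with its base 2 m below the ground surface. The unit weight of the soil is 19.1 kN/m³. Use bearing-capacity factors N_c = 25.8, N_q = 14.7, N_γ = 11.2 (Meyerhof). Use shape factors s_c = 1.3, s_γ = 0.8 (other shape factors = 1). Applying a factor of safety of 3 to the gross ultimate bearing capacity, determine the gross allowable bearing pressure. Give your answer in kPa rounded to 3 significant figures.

q_all ≈ 330 kPa

q = γ·D_f = 19.1 × 2 = 38.2 kPa.
c·N_c·s_c = 10 × 25.8 × 1.3 = 335.4 kPa
q·N_q = 38.2 × 14.7 = 561.54 kPa
0.5·γ·B·N_γ·s_γ = 0.5 × 19.1 × 1.1 × 11.2 × 0.8 = 94.125 kPa
q_ult = 335.4 + 561.54 + 94.125 = 991.06 kPa.
q_all = q_ult / FS = 991.06 / 3 = 330.35 kPa.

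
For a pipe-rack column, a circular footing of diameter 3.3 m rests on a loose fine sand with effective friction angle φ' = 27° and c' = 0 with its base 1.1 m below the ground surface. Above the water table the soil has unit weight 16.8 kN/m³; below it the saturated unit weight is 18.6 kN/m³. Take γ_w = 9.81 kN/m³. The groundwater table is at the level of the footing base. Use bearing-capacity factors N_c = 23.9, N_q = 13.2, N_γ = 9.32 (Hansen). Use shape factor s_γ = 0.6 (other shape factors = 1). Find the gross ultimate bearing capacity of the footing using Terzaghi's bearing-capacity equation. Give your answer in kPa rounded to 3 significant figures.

Effective surcharge at the founding depth q = γ·D_f = 16.8 × 1.1 = 18.48 kPa.
The water table coincides with the base, so in the self-weight term γ → γ' = 8.79 kN/m³.
q_ult = q·N_q + 0.5·γ·B·N_γ·s_γ
     = 18.48 × 13.2 + 0.5 × 8.79 × 3.3 × 9.32 × 0.6
     = 243.94 + 81.104 = 325.04 kPa.

q_ult ≈ 325 kPa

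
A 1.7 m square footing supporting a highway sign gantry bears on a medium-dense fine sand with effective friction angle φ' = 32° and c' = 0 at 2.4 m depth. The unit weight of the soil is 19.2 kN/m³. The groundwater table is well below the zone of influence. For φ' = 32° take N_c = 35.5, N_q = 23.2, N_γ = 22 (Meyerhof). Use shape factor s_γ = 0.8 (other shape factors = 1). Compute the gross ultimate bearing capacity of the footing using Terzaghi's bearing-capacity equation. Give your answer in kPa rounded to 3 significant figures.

q_ult ≈ 1360 kPa

Effective surcharge at the founding depth q = γ·D_f = 19.2 × 2.4 = 46.08 kPa.
q_ult = q·N_q + 0.5·γ·B·N_γ·s_γ
     = 46.08 × 23.2 + 0.5 × 19.2 × 1.7 × 22 × 0.8
     = 1069.1 + 287.23 = 1356.3 kPa.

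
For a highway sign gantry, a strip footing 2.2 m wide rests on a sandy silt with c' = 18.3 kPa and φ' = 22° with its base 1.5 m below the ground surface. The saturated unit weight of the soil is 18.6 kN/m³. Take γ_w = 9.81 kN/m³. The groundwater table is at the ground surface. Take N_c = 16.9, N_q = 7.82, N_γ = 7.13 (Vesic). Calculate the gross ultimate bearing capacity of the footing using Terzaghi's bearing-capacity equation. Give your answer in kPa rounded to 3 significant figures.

q_ult ≈ 481 kPa

Water table at ground surface, so effective unit weight γ' = 18.6 − 9.81 = 8.79 kN/m³ is used throughout; overburden q = 8.79 × 1.5 = 13.185 kPa; the same γ' applies in the ½γBN_γ term.
Cohesion term c·N_c = 18.3 × 16.9 = 309.27 kPa; surcharge term q·N_q = 13.185 × 7.82 = 103.11 kPa; self-weight term 0.5·γ·B·N_γ = 0.5 × 8.79 × 2.2 × 7.13 = 68.94 kPa.
q_ult = 309.27 + 103.11 + 68.94 = 481.32 kPa.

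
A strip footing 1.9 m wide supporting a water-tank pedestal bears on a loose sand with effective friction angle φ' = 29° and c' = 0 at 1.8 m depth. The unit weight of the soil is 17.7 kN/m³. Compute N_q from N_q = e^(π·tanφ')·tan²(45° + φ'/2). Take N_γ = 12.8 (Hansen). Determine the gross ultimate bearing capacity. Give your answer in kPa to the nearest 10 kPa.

q_ult ≈ 740 kPa

tan29° = 0.5543, so N_q = e^(π×0.5543)·tan²(59.5°) = 5.705 × 2.882 = 16.44.
Effective surcharge at the founding depth q = γ·D_f = 17.7 × 1.8 = 31.86 kPa.
q_ult = q·N_q + 0.5·γ·B·N_γ
     = 31.86 × 16.443 + 0.5 × 17.7 × 1.9 × 12.8
     = 523.88 + 215.23 = 739.12 kPa.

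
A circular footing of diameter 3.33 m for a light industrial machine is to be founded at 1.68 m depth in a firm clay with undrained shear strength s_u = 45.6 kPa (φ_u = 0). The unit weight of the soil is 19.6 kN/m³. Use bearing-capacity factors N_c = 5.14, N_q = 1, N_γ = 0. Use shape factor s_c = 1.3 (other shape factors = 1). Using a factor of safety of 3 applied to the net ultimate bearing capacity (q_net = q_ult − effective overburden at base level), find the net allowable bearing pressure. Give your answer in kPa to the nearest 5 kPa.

q_all(net) ≈ 100 kPa

q = γ·D_f = 19.6 × 1.68 = 32.928 kPa.
c·N_c·s_c = 45.6 × 5.14 × 1.3 = 304.7 kPa
q·N_q = 32.928 × 1 = 32.928 kPa
q_ult = 304.7 + 32.928 = 337.63 kPa.
Net ultimate: q_net = 337.63 − 32.928 = 304.7 kPa.
q_all(net) = 304.7 / 3 = 101.57 kPa.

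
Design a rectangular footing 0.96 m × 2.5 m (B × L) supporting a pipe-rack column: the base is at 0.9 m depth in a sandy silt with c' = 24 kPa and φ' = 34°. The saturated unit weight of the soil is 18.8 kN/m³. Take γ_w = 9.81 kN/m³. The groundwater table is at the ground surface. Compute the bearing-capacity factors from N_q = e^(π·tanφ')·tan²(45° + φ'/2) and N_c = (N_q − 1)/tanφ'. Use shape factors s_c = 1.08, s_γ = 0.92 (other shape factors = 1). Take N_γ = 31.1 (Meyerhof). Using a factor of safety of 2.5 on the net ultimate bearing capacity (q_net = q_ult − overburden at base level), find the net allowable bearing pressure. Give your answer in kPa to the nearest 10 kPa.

q_all(net) ≈ 580 kPa

N_q = e^(π·tan34°)·tan²(62°) = 29.44; N_c = (N_q − 1)/tanφ' = 42.16.
With the water table at the surface the whole profile is submerged: γ' = 18.8 − 9.81 = 8.99 kN/m³, so q = γ'·D_f = 8.091 kPa; the same γ' applies in the ½γBN_γ term.
q_ult = c·N_c·s_c + q·N_q + 0.5·γ·B·N_γ·s_γ
     = 24 × 42.164 × 1.08 + 8.091 × 29.44 + 0.5 × 8.99 × 0.96 × 31.1 × 0.92
     = 1092.9 + 238.2 + 123.47 = 1454.5 kPa.
q_net = 1454.5 − 8.091 = 1446.5 kPa.
q_all(net) = 1446.5 / 2.5 = 578.58 kPa.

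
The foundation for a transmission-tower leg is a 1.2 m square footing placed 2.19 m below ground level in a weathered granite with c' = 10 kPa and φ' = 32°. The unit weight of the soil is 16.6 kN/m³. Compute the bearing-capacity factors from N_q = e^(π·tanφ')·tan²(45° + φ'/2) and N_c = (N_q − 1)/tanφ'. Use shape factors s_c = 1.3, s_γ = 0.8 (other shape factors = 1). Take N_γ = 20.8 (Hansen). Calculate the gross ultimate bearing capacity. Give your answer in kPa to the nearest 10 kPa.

tan32° = 0.6249, so N_q = e^(π×0.6249)·tan²(61°) = 7.121 × 3.255 = 23.18.
N_c = (23.18 − 1)/tan32° = 35.49.
Effective surcharge at the founding depth q = γ·D_f = 16.6 × 2.19 = 36.354 kPa.
q_ult = c·N_c·s_c + q·N_q + 0.5·γ·B·N_γ·s_γ
     = 10 × 35.49 × 1.3 + 36.354 × 23.177 + 0.5 × 16.6 × 1.2 × 20.8 × 0.8
     = 461.37 + 842.57 + 165.73 = 1469.7 kPa.

q_ult ≈ 1470 kPa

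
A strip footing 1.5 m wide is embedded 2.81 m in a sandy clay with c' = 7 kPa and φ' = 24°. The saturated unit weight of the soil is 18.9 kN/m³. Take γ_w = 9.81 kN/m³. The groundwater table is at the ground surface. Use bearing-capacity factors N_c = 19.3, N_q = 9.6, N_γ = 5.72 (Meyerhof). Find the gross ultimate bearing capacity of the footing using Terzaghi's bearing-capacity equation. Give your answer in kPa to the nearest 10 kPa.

q_ult ≈ 420 kPa

Water table at ground surface, so effective unit weight γ' = 18.9 − 9.81 = 9.09 kN/m³ is used throughout; overburden q = 9.09 × 2.81 = 25.543 kPa; the same γ' applies in the ½γBN_γ term.
Cohesion term c·N_c = 7 × 19.3 = 135.1 kPa; surcharge term q·N_q = 25.543 × 9.6 = 245.21 kPa; self-weight term 0.5·γ·B·N_γ = 0.5 × 9.09 × 1.5 × 5.72 = 38.996 kPa.
q_ult = 135.1 + 245.21 + 38.996 = 419.31 kPa.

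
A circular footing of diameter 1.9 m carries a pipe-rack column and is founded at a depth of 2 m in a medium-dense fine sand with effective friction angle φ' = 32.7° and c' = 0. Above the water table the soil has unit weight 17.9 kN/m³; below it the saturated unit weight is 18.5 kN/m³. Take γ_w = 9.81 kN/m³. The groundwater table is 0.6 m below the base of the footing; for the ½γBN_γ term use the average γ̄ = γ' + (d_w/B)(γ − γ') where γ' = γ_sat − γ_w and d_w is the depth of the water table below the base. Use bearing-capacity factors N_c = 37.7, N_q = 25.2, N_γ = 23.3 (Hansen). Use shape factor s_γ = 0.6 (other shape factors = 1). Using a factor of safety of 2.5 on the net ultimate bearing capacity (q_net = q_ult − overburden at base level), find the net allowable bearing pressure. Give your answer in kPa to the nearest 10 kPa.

q_all(net) ≈ 410 kPa

Effective surcharge at the founding depth q = γ·D_f = 17.9 × 2 = 35.8 kPa.
With d_w = 0.6 m < B, γ̄ = 8.69 + (0.6/1.9) × (17.9 − 8.69) = 11.598 kN/m³.
q_ult = q·N_q + 0.5·γ·B·N_γ·s_γ
     = 35.8 × 25.2 + 0.5 × 11.598 × 1.9 × 23.3 × 0.6
     = 902.16 + 154.04 = 1056.2 kPa.
q_net = 1056.2 − 35.8 = 1020.4 kPa.
q_all(net) = 1020.4 / 2.5 = 408.16 kPa.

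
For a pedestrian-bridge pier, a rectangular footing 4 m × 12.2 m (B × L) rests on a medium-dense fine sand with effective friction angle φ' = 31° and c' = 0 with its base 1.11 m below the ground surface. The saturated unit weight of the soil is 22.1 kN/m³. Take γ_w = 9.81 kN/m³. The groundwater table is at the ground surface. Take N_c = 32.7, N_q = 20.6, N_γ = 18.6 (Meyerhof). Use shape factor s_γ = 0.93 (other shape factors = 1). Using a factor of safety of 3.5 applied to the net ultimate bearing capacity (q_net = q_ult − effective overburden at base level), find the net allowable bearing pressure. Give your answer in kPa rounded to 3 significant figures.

Water table at ground surface, so effective unit weight γ' = 22.1 − 9.81 = 12.29 kN/m³ is used throughout; overburden q = 12.29 × 1.11 = 13.642 kPa; the same γ' applies in the ½γBN_γ term.
Surcharge term q·N_q = 13.642 × 20.6 = 281.02 kPa; self-weight term 0.5·γ·B·N_γ·s_γ = 0.5 × 12.29 × 4 × 18.6 × 0.93 = 425.18 kPa.
q_ult = 281.02 + 425.18 = 706.21 kPa.
Net ultimate: q_net = 706.21 − 13.642 = 692.57 kPa.
q_all(net) = 692.57 / 3.5 = 197.88 kPa.

q_all(net) ≈ 198 kPa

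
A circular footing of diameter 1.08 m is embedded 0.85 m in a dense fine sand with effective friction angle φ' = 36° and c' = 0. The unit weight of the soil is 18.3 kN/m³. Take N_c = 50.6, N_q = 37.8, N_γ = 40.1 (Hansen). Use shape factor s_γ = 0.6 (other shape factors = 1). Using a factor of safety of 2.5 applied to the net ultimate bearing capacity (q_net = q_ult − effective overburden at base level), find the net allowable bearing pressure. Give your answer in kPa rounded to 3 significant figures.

Overburden at base level: q = 18.3 × 0.85 = 15.555 kPa.
Surcharge term q·N_q = 15.555 × 37.8 = 587.98 kPa; self-weight term 0.5·γ·B·N_γ·s_γ = 0.5 × 18.3 × 1.08 × 40.1 × 0.6 = 237.76 kPa.
q_ult = 587.98 + 237.76 = 825.74 kPa.
Net ultimate: q_net = 825.74 − 15.555 = 810.18 kPa.
q_all(net) = 810.18 / 2.5 = 324.07 kPa.

q_all(net) ≈ 324 kPa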